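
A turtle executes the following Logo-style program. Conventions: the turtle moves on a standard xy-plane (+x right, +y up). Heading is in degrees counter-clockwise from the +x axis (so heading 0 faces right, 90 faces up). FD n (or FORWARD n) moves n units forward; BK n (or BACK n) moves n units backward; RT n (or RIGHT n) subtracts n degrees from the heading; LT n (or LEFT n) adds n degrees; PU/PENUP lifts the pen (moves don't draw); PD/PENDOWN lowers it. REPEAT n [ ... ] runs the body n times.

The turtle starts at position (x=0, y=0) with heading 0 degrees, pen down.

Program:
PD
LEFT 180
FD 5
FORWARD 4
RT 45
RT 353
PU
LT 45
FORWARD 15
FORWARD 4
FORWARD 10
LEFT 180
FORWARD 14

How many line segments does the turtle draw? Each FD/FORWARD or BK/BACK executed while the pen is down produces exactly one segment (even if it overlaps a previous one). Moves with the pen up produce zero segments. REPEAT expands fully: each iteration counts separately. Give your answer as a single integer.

Executing turtle program step by step:
Start: pos=(0,0), heading=0, pen down
PD: pen down
LT 180: heading 0 -> 180
FD 5: (0,0) -> (-5,0) [heading=180, draw]
FD 4: (-5,0) -> (-9,0) [heading=180, draw]
RT 45: heading 180 -> 135
RT 353: heading 135 -> 142
PU: pen up
LT 45: heading 142 -> 187
FD 15: (-9,0) -> (-23.888,-1.828) [heading=187, move]
FD 4: (-23.888,-1.828) -> (-27.858,-2.316) [heading=187, move]
FD 10: (-27.858,-2.316) -> (-37.784,-3.534) [heading=187, move]
LT 180: heading 187 -> 7
FD 14: (-37.784,-3.534) -> (-23.888,-1.828) [heading=7, move]
Final: pos=(-23.888,-1.828), heading=7, 2 segment(s) drawn
Segments drawn: 2

Answer: 2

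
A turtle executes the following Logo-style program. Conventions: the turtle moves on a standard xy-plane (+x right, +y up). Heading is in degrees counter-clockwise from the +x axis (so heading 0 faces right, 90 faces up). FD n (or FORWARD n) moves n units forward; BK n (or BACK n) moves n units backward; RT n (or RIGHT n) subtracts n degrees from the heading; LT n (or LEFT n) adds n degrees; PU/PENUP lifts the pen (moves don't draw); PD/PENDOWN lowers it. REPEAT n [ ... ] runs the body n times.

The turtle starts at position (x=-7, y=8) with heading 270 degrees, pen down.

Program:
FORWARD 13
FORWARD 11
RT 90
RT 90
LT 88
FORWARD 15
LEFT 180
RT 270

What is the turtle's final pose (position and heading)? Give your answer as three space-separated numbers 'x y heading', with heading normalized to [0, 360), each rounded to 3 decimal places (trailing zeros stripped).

Answer: -21.991 -15.477 88

Derivation:
Executing turtle program step by step:
Start: pos=(-7,8), heading=270, pen down
FD 13: (-7,8) -> (-7,-5) [heading=270, draw]
FD 11: (-7,-5) -> (-7,-16) [heading=270, draw]
RT 90: heading 270 -> 180
RT 90: heading 180 -> 90
LT 88: heading 90 -> 178
FD 15: (-7,-16) -> (-21.991,-15.477) [heading=178, draw]
LT 180: heading 178 -> 358
RT 270: heading 358 -> 88
Final: pos=(-21.991,-15.477), heading=88, 3 segment(s) drawn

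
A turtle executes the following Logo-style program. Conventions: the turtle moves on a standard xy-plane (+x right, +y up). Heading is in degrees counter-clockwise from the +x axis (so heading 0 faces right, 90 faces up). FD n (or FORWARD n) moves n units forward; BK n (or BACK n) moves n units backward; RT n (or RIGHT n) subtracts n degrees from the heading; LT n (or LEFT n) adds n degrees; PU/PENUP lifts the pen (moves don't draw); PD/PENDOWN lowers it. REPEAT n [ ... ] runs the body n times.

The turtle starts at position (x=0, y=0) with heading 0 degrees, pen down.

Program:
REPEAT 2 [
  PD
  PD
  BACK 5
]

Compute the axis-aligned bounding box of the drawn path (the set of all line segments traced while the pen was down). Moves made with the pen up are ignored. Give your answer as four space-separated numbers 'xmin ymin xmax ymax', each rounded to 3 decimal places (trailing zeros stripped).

Executing turtle program step by step:
Start: pos=(0,0), heading=0, pen down
REPEAT 2 [
  -- iteration 1/2 --
  PD: pen down
  PD: pen down
  BK 5: (0,0) -> (-5,0) [heading=0, draw]
  -- iteration 2/2 --
  PD: pen down
  PD: pen down
  BK 5: (-5,0) -> (-10,0) [heading=0, draw]
]
Final: pos=(-10,0), heading=0, 2 segment(s) drawn

Segment endpoints: x in {-10, -5, 0}, y in {0}
xmin=-10, ymin=0, xmax=0, ymax=0

Answer: -10 0 0 0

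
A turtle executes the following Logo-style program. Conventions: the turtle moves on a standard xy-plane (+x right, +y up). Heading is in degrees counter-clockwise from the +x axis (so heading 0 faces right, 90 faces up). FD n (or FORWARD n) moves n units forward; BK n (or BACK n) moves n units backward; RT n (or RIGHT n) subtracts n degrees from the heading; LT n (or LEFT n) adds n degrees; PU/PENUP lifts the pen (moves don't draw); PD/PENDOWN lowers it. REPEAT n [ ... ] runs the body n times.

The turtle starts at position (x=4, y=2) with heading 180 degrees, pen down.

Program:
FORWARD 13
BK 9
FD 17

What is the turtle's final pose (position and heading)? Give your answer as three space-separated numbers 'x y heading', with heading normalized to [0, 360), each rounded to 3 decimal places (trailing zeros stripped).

Executing turtle program step by step:
Start: pos=(4,2), heading=180, pen down
FD 13: (4,2) -> (-9,2) [heading=180, draw]
BK 9: (-9,2) -> (0,2) [heading=180, draw]
FD 17: (0,2) -> (-17,2) [heading=180, draw]
Final: pos=(-17,2), heading=180, 3 segment(s) drawn

Answer: -17 2 180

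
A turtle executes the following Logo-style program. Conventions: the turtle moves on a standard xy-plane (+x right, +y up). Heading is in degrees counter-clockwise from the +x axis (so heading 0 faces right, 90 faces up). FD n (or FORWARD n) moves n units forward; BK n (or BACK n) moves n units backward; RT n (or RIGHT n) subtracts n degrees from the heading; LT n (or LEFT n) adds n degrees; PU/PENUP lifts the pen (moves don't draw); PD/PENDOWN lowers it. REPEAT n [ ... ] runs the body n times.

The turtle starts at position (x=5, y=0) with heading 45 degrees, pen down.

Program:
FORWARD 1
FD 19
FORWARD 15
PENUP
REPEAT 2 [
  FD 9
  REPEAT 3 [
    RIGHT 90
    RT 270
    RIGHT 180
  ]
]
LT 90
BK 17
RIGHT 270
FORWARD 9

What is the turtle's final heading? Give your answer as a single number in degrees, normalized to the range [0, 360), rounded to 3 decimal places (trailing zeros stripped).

Answer: 225

Derivation:
Executing turtle program step by step:
Start: pos=(5,0), heading=45, pen down
FD 1: (5,0) -> (5.707,0.707) [heading=45, draw]
FD 19: (5.707,0.707) -> (19.142,14.142) [heading=45, draw]
FD 15: (19.142,14.142) -> (29.749,24.749) [heading=45, draw]
PU: pen up
REPEAT 2 [
  -- iteration 1/2 --
  FD 9: (29.749,24.749) -> (36.113,31.113) [heading=45, move]
  REPEAT 3 [
    -- iteration 1/3 --
    RT 90: heading 45 -> 315
    RT 270: heading 315 -> 45
    RT 180: heading 45 -> 225
    -- iteration 2/3 --
    RT 90: heading 225 -> 135
    RT 270: heading 135 -> 225
    RT 180: heading 225 -> 45
    -- iteration 3/3 --
    RT 90: heading 45 -> 315
    RT 270: heading 315 -> 45
    RT 180: heading 45 -> 225
  ]
  -- iteration 2/2 --
  FD 9: (36.113,31.113) -> (29.749,24.749) [heading=225, move]
  REPEAT 3 [
    -- iteration 1/3 --
    RT 90: heading 225 -> 135
    RT 270: heading 135 -> 225
    RT 180: heading 225 -> 45
    -- iteration 2/3 --
    RT 90: heading 45 -> 315
    RT 270: heading 315 -> 45
    RT 180: heading 45 -> 225
    -- iteration 3/3 --
    RT 90: heading 225 -> 135
    RT 270: heading 135 -> 225
    RT 180: heading 225 -> 45
  ]
]
LT 90: heading 45 -> 135
BK 17: (29.749,24.749) -> (41.77,12.728) [heading=135, move]
RT 270: heading 135 -> 225
FD 9: (41.77,12.728) -> (35.406,6.364) [heading=225, move]
Final: pos=(35.406,6.364), heading=225, 3 segment(s) drawn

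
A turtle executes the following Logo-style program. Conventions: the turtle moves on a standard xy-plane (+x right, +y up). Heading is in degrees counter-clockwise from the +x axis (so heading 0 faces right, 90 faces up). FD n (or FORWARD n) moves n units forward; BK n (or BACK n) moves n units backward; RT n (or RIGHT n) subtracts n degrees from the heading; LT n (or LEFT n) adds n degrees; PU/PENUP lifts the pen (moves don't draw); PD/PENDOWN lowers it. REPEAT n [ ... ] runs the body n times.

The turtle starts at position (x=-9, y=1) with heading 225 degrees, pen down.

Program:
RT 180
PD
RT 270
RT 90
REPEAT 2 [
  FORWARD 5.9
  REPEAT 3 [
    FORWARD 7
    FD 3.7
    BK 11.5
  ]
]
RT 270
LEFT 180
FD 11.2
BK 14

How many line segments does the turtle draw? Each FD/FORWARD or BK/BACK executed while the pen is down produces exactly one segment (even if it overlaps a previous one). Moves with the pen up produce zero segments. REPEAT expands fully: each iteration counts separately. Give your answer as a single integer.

Answer: 22

Derivation:
Executing turtle program step by step:
Start: pos=(-9,1), heading=225, pen down
RT 180: heading 225 -> 45
PD: pen down
RT 270: heading 45 -> 135
RT 90: heading 135 -> 45
REPEAT 2 [
  -- iteration 1/2 --
  FD 5.9: (-9,1) -> (-4.828,5.172) [heading=45, draw]
  REPEAT 3 [
    -- iteration 1/3 --
    FD 7: (-4.828,5.172) -> (0.122,10.122) [heading=45, draw]
    FD 3.7: (0.122,10.122) -> (2.738,12.738) [heading=45, draw]
    BK 11.5: (2.738,12.738) -> (-5.394,4.606) [heading=45, draw]
    -- iteration 2/3 --
    FD 7: (-5.394,4.606) -> (-0.444,9.556) [heading=45, draw]
    FD 3.7: (-0.444,9.556) -> (2.172,12.172) [heading=45, draw]
    BK 11.5: (2.172,12.172) -> (-5.959,4.041) [heading=45, draw]
    -- iteration 3/3 --
    FD 7: (-5.959,4.041) -> (-1.01,8.99) [heading=45, draw]
    FD 3.7: (-1.01,8.99) -> (1.607,11.607) [heading=45, draw]
    BK 11.5: (1.607,11.607) -> (-6.525,3.475) [heading=45, draw]
  ]
  -- iteration 2/2 --
  FD 5.9: (-6.525,3.475) -> (-2.353,7.647) [heading=45, draw]
  REPEAT 3 [
    -- iteration 1/3 --
    FD 7: (-2.353,7.647) -> (2.597,12.597) [heading=45, draw]
    FD 3.7: (2.597,12.597) -> (5.213,15.213) [heading=45, draw]
    BK 11.5: (5.213,15.213) -> (-2.919,7.081) [heading=45, draw]
    -- iteration 2/3 --
    FD 7: (-2.919,7.081) -> (2.031,12.031) [heading=45, draw]
    FD 3.7: (2.031,12.031) -> (4.647,14.647) [heading=45, draw]
    BK 11.5: (4.647,14.647) -> (-3.485,6.515) [heading=45, draw]
    -- iteration 3/3 --
    FD 7: (-3.485,6.515) -> (1.465,11.465) [heading=45, draw]
    FD 3.7: (1.465,11.465) -> (4.081,14.081) [heading=45, draw]
    BK 11.5: (4.081,14.081) -> (-4.05,5.95) [heading=45, draw]
  ]
]
RT 270: heading 45 -> 135
LT 180: heading 135 -> 315
FD 11.2: (-4.05,5.95) -> (3.869,-1.97) [heading=315, draw]
BK 14: (3.869,-1.97) -> (-6.03,7.93) [heading=315, draw]
Final: pos=(-6.03,7.93), heading=315, 22 segment(s) drawn
Segments drawn: 22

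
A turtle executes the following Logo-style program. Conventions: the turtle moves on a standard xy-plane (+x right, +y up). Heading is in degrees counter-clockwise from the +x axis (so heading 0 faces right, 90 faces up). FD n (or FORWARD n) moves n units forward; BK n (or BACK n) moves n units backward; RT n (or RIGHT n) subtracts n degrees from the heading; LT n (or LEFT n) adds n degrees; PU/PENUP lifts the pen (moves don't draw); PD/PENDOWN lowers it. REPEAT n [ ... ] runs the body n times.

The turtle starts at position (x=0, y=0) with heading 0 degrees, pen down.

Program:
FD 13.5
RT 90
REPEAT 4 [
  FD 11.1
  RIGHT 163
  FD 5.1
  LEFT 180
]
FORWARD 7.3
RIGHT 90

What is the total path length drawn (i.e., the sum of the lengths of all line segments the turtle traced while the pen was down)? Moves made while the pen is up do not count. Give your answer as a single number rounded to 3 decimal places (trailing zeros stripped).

Executing turtle program step by step:
Start: pos=(0,0), heading=0, pen down
FD 13.5: (0,0) -> (13.5,0) [heading=0, draw]
RT 90: heading 0 -> 270
REPEAT 4 [
  -- iteration 1/4 --
  FD 11.1: (13.5,0) -> (13.5,-11.1) [heading=270, draw]
  RT 163: heading 270 -> 107
  FD 5.1: (13.5,-11.1) -> (12.009,-6.223) [heading=107, draw]
  LT 180: heading 107 -> 287
  -- iteration 2/4 --
  FD 11.1: (12.009,-6.223) -> (15.254,-16.838) [heading=287, draw]
  RT 163: heading 287 -> 124
  FD 5.1: (15.254,-16.838) -> (12.402,-12.61) [heading=124, draw]
  LT 180: heading 124 -> 304
  -- iteration 3/4 --
  FD 11.1: (12.402,-12.61) -> (18.609,-21.812) [heading=304, draw]
  RT 163: heading 304 -> 141
  FD 5.1: (18.609,-21.812) -> (14.646,-18.603) [heading=141, draw]
  LT 180: heading 141 -> 321
  -- iteration 4/4 --
  FD 11.1: (14.646,-18.603) -> (23.272,-25.588) [heading=321, draw]
  RT 163: heading 321 -> 158
  FD 5.1: (23.272,-25.588) -> (18.544,-23.677) [heading=158, draw]
  LT 180: heading 158 -> 338
]
FD 7.3: (18.544,-23.677) -> (25.312,-26.412) [heading=338, draw]
RT 90: heading 338 -> 248
Final: pos=(25.312,-26.412), heading=248, 10 segment(s) drawn

Segment lengths:
  seg 1: (0,0) -> (13.5,0), length = 13.5
  seg 2: (13.5,0) -> (13.5,-11.1), length = 11.1
  seg 3: (13.5,-11.1) -> (12.009,-6.223), length = 5.1
  seg 4: (12.009,-6.223) -> (15.254,-16.838), length = 11.1
  seg 5: (15.254,-16.838) -> (12.402,-12.61), length = 5.1
  seg 6: (12.402,-12.61) -> (18.609,-21.812), length = 11.1
  seg 7: (18.609,-21.812) -> (14.646,-18.603), length = 5.1
  seg 8: (14.646,-18.603) -> (23.272,-25.588), length = 11.1
  seg 9: (23.272,-25.588) -> (18.544,-23.677), length = 5.1
  seg 10: (18.544,-23.677) -> (25.312,-26.412), length = 7.3
Total = 85.6

Answer: 85.6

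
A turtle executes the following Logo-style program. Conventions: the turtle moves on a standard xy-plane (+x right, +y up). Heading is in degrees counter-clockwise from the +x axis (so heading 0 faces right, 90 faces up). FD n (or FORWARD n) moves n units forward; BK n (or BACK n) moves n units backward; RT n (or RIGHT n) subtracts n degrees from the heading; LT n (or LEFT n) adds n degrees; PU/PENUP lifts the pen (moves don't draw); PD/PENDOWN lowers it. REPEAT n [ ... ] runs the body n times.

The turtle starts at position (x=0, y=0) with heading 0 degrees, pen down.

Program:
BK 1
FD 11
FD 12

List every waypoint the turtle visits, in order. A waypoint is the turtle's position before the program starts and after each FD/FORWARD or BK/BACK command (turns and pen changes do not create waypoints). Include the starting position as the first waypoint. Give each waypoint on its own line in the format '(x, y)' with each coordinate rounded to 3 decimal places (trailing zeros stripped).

Executing turtle program step by step:
Start: pos=(0,0), heading=0, pen down
BK 1: (0,0) -> (-1,0) [heading=0, draw]
FD 11: (-1,0) -> (10,0) [heading=0, draw]
FD 12: (10,0) -> (22,0) [heading=0, draw]
Final: pos=(22,0), heading=0, 3 segment(s) drawn
Waypoints (4 total):
(0, 0)
(-1, 0)
(10, 0)
(22, 0)

Answer: (0, 0)
(-1, 0)
(10, 0)
(22, 0)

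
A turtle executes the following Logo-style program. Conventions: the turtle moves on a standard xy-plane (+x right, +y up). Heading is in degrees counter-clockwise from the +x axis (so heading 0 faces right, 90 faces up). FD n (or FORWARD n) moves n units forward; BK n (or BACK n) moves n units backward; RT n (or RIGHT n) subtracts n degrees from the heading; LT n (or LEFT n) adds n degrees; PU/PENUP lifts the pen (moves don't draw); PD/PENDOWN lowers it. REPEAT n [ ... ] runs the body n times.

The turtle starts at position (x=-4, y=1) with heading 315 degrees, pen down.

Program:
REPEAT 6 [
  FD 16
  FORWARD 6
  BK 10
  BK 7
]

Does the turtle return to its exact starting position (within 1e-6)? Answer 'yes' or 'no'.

Executing turtle program step by step:
Start: pos=(-4,1), heading=315, pen down
REPEAT 6 [
  -- iteration 1/6 --
  FD 16: (-4,1) -> (7.314,-10.314) [heading=315, draw]
  FD 6: (7.314,-10.314) -> (11.556,-14.556) [heading=315, draw]
  BK 10: (11.556,-14.556) -> (4.485,-7.485) [heading=315, draw]
  BK 7: (4.485,-7.485) -> (-0.464,-2.536) [heading=315, draw]
  -- iteration 2/6 --
  FD 16: (-0.464,-2.536) -> (10.849,-13.849) [heading=315, draw]
  FD 6: (10.849,-13.849) -> (15.092,-18.092) [heading=315, draw]
  BK 10: (15.092,-18.092) -> (8.021,-11.021) [heading=315, draw]
  BK 7: (8.021,-11.021) -> (3.071,-6.071) [heading=315, draw]
  -- iteration 3/6 --
  FD 16: (3.071,-6.071) -> (14.385,-17.385) [heading=315, draw]
  FD 6: (14.385,-17.385) -> (18.627,-21.627) [heading=315, draw]
  BK 10: (18.627,-21.627) -> (11.556,-14.556) [heading=315, draw]
  BK 7: (11.556,-14.556) -> (6.607,-9.607) [heading=315, draw]
  -- iteration 4/6 --
  FD 16: (6.607,-9.607) -> (17.92,-20.92) [heading=315, draw]
  FD 6: (17.92,-20.92) -> (22.163,-25.163) [heading=315, draw]
  BK 10: (22.163,-25.163) -> (15.092,-18.092) [heading=315, draw]
  BK 7: (15.092,-18.092) -> (10.142,-13.142) [heading=315, draw]
  -- iteration 5/6 --
  FD 16: (10.142,-13.142) -> (21.456,-24.456) [heading=315, draw]
  FD 6: (21.456,-24.456) -> (25.698,-28.698) [heading=315, draw]
  BK 10: (25.698,-28.698) -> (18.627,-21.627) [heading=315, draw]
  BK 7: (18.627,-21.627) -> (13.678,-16.678) [heading=315, draw]
  -- iteration 6/6 --
  FD 16: (13.678,-16.678) -> (24.991,-27.991) [heading=315, draw]
  FD 6: (24.991,-27.991) -> (29.234,-32.234) [heading=315, draw]
  BK 10: (29.234,-32.234) -> (22.163,-25.163) [heading=315, draw]
  BK 7: (22.163,-25.163) -> (17.213,-20.213) [heading=315, draw]
]
Final: pos=(17.213,-20.213), heading=315, 24 segment(s) drawn

Start position: (-4, 1)
Final position: (17.213, -20.213)
Distance = 30; >= 1e-6 -> NOT closed

Answer: no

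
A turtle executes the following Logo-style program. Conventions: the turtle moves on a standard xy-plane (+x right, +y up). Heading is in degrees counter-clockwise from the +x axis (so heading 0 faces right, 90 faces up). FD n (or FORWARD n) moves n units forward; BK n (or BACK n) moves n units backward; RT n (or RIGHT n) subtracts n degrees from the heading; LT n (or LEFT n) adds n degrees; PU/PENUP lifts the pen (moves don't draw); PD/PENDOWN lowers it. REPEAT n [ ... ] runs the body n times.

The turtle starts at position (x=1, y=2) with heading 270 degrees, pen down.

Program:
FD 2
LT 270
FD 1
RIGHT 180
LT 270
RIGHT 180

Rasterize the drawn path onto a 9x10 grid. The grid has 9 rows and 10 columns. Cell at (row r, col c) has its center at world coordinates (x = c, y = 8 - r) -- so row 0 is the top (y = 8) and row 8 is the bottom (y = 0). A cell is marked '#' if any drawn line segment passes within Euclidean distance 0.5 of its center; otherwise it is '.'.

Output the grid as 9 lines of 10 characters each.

Segment 0: (1,2) -> (1,0)
Segment 1: (1,0) -> (-0,0)

Answer: ..........
..........
..........
..........
..........
..........
.#........
.#........
##........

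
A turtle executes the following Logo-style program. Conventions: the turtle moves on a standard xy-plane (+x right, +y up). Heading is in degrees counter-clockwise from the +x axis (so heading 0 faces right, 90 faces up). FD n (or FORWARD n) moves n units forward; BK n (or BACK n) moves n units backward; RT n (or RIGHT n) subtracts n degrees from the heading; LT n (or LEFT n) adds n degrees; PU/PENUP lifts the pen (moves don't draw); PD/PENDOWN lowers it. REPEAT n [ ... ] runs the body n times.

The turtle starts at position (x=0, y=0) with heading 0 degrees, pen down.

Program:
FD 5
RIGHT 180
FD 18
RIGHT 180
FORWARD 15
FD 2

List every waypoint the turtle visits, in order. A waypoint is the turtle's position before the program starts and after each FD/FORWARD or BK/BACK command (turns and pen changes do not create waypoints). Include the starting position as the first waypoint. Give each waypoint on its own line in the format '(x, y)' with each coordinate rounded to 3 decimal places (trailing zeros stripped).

Executing turtle program step by step:
Start: pos=(0,0), heading=0, pen down
FD 5: (0,0) -> (5,0) [heading=0, draw]
RT 180: heading 0 -> 180
FD 18: (5,0) -> (-13,0) [heading=180, draw]
RT 180: heading 180 -> 0
FD 15: (-13,0) -> (2,0) [heading=0, draw]
FD 2: (2,0) -> (4,0) [heading=0, draw]
Final: pos=(4,0), heading=0, 4 segment(s) drawn
Waypoints (5 total):
(0, 0)
(5, 0)
(-13, 0)
(2, 0)
(4, 0)

Answer: (0, 0)
(5, 0)
(-13, 0)
(2, 0)
(4, 0)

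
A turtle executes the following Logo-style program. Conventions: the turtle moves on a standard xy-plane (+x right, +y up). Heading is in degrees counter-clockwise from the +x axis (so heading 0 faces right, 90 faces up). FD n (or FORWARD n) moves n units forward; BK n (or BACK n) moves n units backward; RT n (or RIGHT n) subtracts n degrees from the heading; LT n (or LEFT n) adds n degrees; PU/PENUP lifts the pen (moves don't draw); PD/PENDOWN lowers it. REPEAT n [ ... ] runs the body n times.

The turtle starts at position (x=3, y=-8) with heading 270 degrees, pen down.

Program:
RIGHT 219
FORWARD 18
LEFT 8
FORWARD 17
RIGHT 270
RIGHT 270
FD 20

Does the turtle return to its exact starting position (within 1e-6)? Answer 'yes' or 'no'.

Answer: no

Derivation:
Executing turtle program step by step:
Start: pos=(3,-8), heading=270, pen down
RT 219: heading 270 -> 51
FD 18: (3,-8) -> (14.328,5.989) [heading=51, draw]
LT 8: heading 51 -> 59
FD 17: (14.328,5.989) -> (23.083,20.56) [heading=59, draw]
RT 270: heading 59 -> 149
RT 270: heading 149 -> 239
FD 20: (23.083,20.56) -> (12.783,3.417) [heading=239, draw]
Final: pos=(12.783,3.417), heading=239, 3 segment(s) drawn

Start position: (3, -8)
Final position: (12.783, 3.417)
Distance = 15.035; >= 1e-6 -> NOT closed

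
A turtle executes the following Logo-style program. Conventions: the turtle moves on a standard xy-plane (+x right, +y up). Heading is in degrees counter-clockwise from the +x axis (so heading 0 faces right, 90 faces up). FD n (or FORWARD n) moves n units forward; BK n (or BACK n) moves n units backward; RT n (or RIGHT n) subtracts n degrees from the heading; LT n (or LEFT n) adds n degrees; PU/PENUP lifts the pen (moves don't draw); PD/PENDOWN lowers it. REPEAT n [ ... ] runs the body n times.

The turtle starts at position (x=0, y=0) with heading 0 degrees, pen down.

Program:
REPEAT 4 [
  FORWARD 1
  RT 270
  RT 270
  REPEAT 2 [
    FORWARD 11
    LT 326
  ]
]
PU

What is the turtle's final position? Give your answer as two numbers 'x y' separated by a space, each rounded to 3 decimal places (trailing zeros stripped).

Executing turtle program step by step:
Start: pos=(0,0), heading=0, pen down
REPEAT 4 [
  -- iteration 1/4 --
  FD 1: (0,0) -> (1,0) [heading=0, draw]
  RT 270: heading 0 -> 90
  RT 270: heading 90 -> 180
  REPEAT 2 [
    -- iteration 1/2 --
    FD 11: (1,0) -> (-10,0) [heading=180, draw]
    LT 326: heading 180 -> 146
    -- iteration 2/2 --
    FD 11: (-10,0) -> (-19.119,6.151) [heading=146, draw]
    LT 326: heading 146 -> 112
  ]
  -- iteration 2/4 --
  FD 1: (-19.119,6.151) -> (-19.494,7.078) [heading=112, draw]
  RT 270: heading 112 -> 202
  RT 270: heading 202 -> 292
  REPEAT 2 [
    -- iteration 1/2 --
    FD 11: (-19.494,7.078) -> (-15.373,-3.121) [heading=292, draw]
    LT 326: heading 292 -> 258
    -- iteration 2/2 --
    FD 11: (-15.373,-3.121) -> (-17.66,-13.88) [heading=258, draw]
    LT 326: heading 258 -> 224
  ]
  -- iteration 3/4 --
  FD 1: (-17.66,-13.88) -> (-18.38,-14.575) [heading=224, draw]
  RT 270: heading 224 -> 314
  RT 270: heading 314 -> 44
  REPEAT 2 [
    -- iteration 1/2 --
    FD 11: (-18.38,-14.575) -> (-10.467,-6.934) [heading=44, draw]
    LT 326: heading 44 -> 10
    -- iteration 2/2 --
    FD 11: (-10.467,-6.934) -> (0.366,-5.024) [heading=10, draw]
    LT 326: heading 10 -> 336
  ]
  -- iteration 4/4 --
  FD 1: (0.366,-5.024) -> (1.279,-5.43) [heading=336, draw]
  RT 270: heading 336 -> 66
  RT 270: heading 66 -> 156
  REPEAT 2 [
    -- iteration 1/2 --
    FD 11: (1.279,-5.43) -> (-8.77,-0.956) [heading=156, draw]
    LT 326: heading 156 -> 122
    -- iteration 2/2 --
    FD 11: (-8.77,-0.956) -> (-14.599,8.372) [heading=122, draw]
    LT 326: heading 122 -> 88
  ]
]
PU: pen up
Final: pos=(-14.599,8.372), heading=88, 12 segment(s) drawn

Answer: -14.599 8.372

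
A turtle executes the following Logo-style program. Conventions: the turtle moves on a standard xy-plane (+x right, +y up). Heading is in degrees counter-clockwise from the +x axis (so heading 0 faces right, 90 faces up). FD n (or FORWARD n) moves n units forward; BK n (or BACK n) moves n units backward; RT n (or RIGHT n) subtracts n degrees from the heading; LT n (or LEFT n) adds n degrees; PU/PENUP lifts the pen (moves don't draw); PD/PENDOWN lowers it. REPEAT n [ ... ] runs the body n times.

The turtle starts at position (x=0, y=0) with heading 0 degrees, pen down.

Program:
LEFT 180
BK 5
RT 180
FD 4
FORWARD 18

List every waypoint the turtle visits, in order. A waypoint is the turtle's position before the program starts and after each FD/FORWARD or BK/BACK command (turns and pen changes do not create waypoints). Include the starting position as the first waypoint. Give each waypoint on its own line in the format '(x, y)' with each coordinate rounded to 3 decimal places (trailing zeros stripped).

Answer: (0, 0)
(5, 0)
(9, 0)
(27, 0)

Derivation:
Executing turtle program step by step:
Start: pos=(0,0), heading=0, pen down
LT 180: heading 0 -> 180
BK 5: (0,0) -> (5,0) [heading=180, draw]
RT 180: heading 180 -> 0
FD 4: (5,0) -> (9,0) [heading=0, draw]
FD 18: (9,0) -> (27,0) [heading=0, draw]
Final: pos=(27,0), heading=0, 3 segment(s) drawn
Waypoints (4 total):
(0, 0)
(5, 0)
(9, 0)
(27, 0)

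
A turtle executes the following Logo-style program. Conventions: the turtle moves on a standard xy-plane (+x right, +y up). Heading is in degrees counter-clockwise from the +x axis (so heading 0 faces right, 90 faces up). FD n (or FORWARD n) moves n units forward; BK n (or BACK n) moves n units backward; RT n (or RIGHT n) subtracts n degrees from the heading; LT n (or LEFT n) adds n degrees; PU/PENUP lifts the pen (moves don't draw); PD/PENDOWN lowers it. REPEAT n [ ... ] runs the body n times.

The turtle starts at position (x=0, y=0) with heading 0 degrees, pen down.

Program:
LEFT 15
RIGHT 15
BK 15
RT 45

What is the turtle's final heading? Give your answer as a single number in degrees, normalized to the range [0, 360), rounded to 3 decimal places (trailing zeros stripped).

Answer: 315

Derivation:
Executing turtle program step by step:
Start: pos=(0,0), heading=0, pen down
LT 15: heading 0 -> 15
RT 15: heading 15 -> 0
BK 15: (0,0) -> (-15,0) [heading=0, draw]
RT 45: heading 0 -> 315
Final: pos=(-15,0), heading=315, 1 segment(s) drawn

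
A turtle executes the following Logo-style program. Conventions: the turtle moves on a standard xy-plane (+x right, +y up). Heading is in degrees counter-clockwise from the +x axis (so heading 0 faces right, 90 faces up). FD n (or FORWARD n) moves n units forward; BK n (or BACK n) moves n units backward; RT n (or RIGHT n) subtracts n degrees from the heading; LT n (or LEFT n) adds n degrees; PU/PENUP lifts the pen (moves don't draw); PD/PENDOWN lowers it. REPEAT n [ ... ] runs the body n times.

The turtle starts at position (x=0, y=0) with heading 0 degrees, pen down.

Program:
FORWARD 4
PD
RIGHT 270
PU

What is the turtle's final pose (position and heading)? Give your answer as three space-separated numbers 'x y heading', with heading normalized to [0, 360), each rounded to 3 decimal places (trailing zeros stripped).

Answer: 4 0 90

Derivation:
Executing turtle program step by step:
Start: pos=(0,0), heading=0, pen down
FD 4: (0,0) -> (4,0) [heading=0, draw]
PD: pen down
RT 270: heading 0 -> 90
PU: pen up
Final: pos=(4,0), heading=90, 1 segment(s) drawn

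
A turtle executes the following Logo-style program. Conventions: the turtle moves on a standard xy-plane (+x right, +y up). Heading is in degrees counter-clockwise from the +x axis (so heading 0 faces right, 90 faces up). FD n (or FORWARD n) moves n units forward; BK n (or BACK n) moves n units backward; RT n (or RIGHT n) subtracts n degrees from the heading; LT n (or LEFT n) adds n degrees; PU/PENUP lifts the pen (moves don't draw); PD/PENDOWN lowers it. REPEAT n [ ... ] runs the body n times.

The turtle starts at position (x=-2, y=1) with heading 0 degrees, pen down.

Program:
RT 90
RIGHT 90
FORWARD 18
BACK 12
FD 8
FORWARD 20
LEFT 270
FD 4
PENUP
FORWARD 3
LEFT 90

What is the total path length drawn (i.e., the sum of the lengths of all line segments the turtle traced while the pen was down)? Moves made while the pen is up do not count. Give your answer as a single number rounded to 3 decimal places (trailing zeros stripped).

Executing turtle program step by step:
Start: pos=(-2,1), heading=0, pen down
RT 90: heading 0 -> 270
RT 90: heading 270 -> 180
FD 18: (-2,1) -> (-20,1) [heading=180, draw]
BK 12: (-20,1) -> (-8,1) [heading=180, draw]
FD 8: (-8,1) -> (-16,1) [heading=180, draw]
FD 20: (-16,1) -> (-36,1) [heading=180, draw]
LT 270: heading 180 -> 90
FD 4: (-36,1) -> (-36,5) [heading=90, draw]
PU: pen up
FD 3: (-36,5) -> (-36,8) [heading=90, move]
LT 90: heading 90 -> 180
Final: pos=(-36,8), heading=180, 5 segment(s) drawn

Segment lengths:
  seg 1: (-2,1) -> (-20,1), length = 18
  seg 2: (-20,1) -> (-8,1), length = 12
  seg 3: (-8,1) -> (-16,1), length = 8
  seg 4: (-16,1) -> (-36,1), length = 20
  seg 5: (-36,1) -> (-36,5), length = 4
Total = 62

Answer: 62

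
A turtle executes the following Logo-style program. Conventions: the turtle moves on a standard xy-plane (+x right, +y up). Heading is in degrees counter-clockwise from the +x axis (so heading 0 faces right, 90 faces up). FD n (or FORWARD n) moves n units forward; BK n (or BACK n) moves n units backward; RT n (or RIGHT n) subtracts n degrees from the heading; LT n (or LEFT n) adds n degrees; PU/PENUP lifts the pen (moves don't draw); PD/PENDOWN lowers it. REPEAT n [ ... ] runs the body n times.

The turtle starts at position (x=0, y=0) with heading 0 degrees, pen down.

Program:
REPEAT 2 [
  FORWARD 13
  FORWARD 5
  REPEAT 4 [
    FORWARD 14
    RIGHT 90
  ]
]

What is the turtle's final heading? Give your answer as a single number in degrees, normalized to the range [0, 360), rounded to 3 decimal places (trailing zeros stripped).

Answer: 0

Derivation:
Executing turtle program step by step:
Start: pos=(0,0), heading=0, pen down
REPEAT 2 [
  -- iteration 1/2 --
  FD 13: (0,0) -> (13,0) [heading=0, draw]
  FD 5: (13,0) -> (18,0) [heading=0, draw]
  REPEAT 4 [
    -- iteration 1/4 --
    FD 14: (18,0) -> (32,0) [heading=0, draw]
    RT 90: heading 0 -> 270
    -- iteration 2/4 --
    FD 14: (32,0) -> (32,-14) [heading=270, draw]
    RT 90: heading 270 -> 180
    -- iteration 3/4 --
    FD 14: (32,-14) -> (18,-14) [heading=180, draw]
    RT 90: heading 180 -> 90
    -- iteration 4/4 --
    FD 14: (18,-14) -> (18,0) [heading=90, draw]
    RT 90: heading 90 -> 0
  ]
  -- iteration 2/2 --
  FD 13: (18,0) -> (31,0) [heading=0, draw]
  FD 5: (31,0) -> (36,0) [heading=0, draw]
  REPEAT 4 [
    -- iteration 1/4 --
    FD 14: (36,0) -> (50,0) [heading=0, draw]
    RT 90: heading 0 -> 270
    -- iteration 2/4 --
    FD 14: (50,0) -> (50,-14) [heading=270, draw]
    RT 90: heading 270 -> 180
    -- iteration 3/4 --
    FD 14: (50,-14) -> (36,-14) [heading=180, draw]
    RT 90: heading 180 -> 90
    -- iteration 4/4 --
    FD 14: (36,-14) -> (36,0) [heading=90, draw]
    RT 90: heading 90 -> 0
  ]
]
Final: pos=(36,0), heading=0, 12 segment(s) drawn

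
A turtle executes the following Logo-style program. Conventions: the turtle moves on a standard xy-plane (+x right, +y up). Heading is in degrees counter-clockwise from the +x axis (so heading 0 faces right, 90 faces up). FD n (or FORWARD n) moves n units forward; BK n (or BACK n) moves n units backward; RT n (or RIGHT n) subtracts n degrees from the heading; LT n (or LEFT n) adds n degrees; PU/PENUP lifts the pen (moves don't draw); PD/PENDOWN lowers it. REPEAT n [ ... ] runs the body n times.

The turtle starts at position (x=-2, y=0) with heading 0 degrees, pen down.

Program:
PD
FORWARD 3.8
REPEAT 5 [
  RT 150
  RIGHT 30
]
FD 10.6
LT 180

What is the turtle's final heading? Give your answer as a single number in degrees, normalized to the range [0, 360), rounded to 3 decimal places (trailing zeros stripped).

Executing turtle program step by step:
Start: pos=(-2,0), heading=0, pen down
PD: pen down
FD 3.8: (-2,0) -> (1.8,0) [heading=0, draw]
REPEAT 5 [
  -- iteration 1/5 --
  RT 150: heading 0 -> 210
  RT 30: heading 210 -> 180
  -- iteration 2/5 --
  RT 150: heading 180 -> 30
  RT 30: heading 30 -> 0
  -- iteration 3/5 --
  RT 150: heading 0 -> 210
  RT 30: heading 210 -> 180
  -- iteration 4/5 --
  RT 150: heading 180 -> 30
  RT 30: heading 30 -> 0
  -- iteration 5/5 --
  RT 150: heading 0 -> 210
  RT 30: heading 210 -> 180
]
FD 10.6: (1.8,0) -> (-8.8,0) [heading=180, draw]
LT 180: heading 180 -> 0
Final: pos=(-8.8,0), heading=0, 2 segment(s) drawn

Answer: 0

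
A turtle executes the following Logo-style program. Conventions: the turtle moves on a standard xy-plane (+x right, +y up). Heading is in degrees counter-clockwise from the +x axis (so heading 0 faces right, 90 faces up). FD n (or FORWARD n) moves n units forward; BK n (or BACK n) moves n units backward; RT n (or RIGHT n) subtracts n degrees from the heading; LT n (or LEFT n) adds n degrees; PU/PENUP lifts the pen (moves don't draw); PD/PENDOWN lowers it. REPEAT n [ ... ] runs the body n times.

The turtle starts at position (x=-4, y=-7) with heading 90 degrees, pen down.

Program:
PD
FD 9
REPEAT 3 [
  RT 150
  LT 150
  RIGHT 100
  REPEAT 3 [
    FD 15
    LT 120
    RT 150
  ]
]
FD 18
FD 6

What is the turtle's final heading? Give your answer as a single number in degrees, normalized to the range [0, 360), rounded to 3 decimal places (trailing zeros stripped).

Executing turtle program step by step:
Start: pos=(-4,-7), heading=90, pen down
PD: pen down
FD 9: (-4,-7) -> (-4,2) [heading=90, draw]
REPEAT 3 [
  -- iteration 1/3 --
  RT 150: heading 90 -> 300
  LT 150: heading 300 -> 90
  RT 100: heading 90 -> 350
  REPEAT 3 [
    -- iteration 1/3 --
    FD 15: (-4,2) -> (10.772,-0.605) [heading=350, draw]
    LT 120: heading 350 -> 110
    RT 150: heading 110 -> 320
    -- iteration 2/3 --
    FD 15: (10.772,-0.605) -> (22.263,-10.247) [heading=320, draw]
    LT 120: heading 320 -> 80
    RT 150: heading 80 -> 290
    -- iteration 3/3 --
    FD 15: (22.263,-10.247) -> (27.393,-24.342) [heading=290, draw]
    LT 120: heading 290 -> 50
    RT 150: heading 50 -> 260
  ]
  -- iteration 2/3 --
  RT 150: heading 260 -> 110
  LT 150: heading 110 -> 260
  RT 100: heading 260 -> 160
  REPEAT 3 [
    -- iteration 1/3 --
    FD 15: (27.393,-24.342) -> (13.298,-19.212) [heading=160, draw]
    LT 120: heading 160 -> 280
    RT 150: heading 280 -> 130
    -- iteration 2/3 --
    FD 15: (13.298,-19.212) -> (3.656,-7.721) [heading=130, draw]
    LT 120: heading 130 -> 250
    RT 150: heading 250 -> 100
    -- iteration 3/3 --
    FD 15: (3.656,-7.721) -> (1.051,7.051) [heading=100, draw]
    LT 120: heading 100 -> 220
    RT 150: heading 220 -> 70
  ]
  -- iteration 3/3 --
  RT 150: heading 70 -> 280
  LT 150: heading 280 -> 70
  RT 100: heading 70 -> 330
  REPEAT 3 [
    -- iteration 1/3 --
    FD 15: (1.051,7.051) -> (14.042,-0.449) [heading=330, draw]
    LT 120: heading 330 -> 90
    RT 150: heading 90 -> 300
    -- iteration 2/3 --
    FD 15: (14.042,-0.449) -> (21.542,-13.439) [heading=300, draw]
    LT 120: heading 300 -> 60
    RT 150: heading 60 -> 270
    -- iteration 3/3 --
    FD 15: (21.542,-13.439) -> (21.542,-28.439) [heading=270, draw]
    LT 120: heading 270 -> 30
    RT 150: heading 30 -> 240
  ]
]
FD 18: (21.542,-28.439) -> (12.542,-44.028) [heading=240, draw]
FD 6: (12.542,-44.028) -> (9.542,-49.224) [heading=240, draw]
Final: pos=(9.542,-49.224), heading=240, 12 segment(s) drawn

Answer: 240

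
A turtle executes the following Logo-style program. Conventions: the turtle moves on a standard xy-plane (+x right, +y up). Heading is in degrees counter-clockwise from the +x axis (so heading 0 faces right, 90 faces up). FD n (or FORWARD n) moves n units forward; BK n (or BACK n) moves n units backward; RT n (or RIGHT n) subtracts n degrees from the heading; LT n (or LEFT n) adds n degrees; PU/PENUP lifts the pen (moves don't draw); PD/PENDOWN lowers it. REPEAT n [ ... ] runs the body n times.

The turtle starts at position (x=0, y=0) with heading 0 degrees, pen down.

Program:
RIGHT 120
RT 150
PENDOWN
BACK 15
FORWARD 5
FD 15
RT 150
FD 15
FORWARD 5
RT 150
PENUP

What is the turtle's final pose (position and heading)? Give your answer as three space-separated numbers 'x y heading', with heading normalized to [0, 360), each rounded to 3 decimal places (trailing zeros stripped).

Answer: 10 -12.321 150

Derivation:
Executing turtle program step by step:
Start: pos=(0,0), heading=0, pen down
RT 120: heading 0 -> 240
RT 150: heading 240 -> 90
PD: pen down
BK 15: (0,0) -> (0,-15) [heading=90, draw]
FD 5: (0,-15) -> (0,-10) [heading=90, draw]
FD 15: (0,-10) -> (0,5) [heading=90, draw]
RT 150: heading 90 -> 300
FD 15: (0,5) -> (7.5,-7.99) [heading=300, draw]
FD 5: (7.5,-7.99) -> (10,-12.321) [heading=300, draw]
RT 150: heading 300 -> 150
PU: pen up
Final: pos=(10,-12.321), heading=150, 5 segment(s) drawn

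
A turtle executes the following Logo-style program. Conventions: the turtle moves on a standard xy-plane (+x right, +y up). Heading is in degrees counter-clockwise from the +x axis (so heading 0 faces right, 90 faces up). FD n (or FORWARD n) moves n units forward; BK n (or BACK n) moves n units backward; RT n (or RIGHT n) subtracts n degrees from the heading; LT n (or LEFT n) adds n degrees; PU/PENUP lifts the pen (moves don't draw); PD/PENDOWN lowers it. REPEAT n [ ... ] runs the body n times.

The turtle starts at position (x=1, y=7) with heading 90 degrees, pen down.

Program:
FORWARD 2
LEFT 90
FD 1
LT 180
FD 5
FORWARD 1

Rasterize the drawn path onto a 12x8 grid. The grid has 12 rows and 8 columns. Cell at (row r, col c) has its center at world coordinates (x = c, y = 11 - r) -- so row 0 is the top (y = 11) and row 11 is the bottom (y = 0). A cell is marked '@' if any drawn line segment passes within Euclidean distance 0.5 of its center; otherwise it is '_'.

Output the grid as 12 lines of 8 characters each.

Answer: ________
________
@@@@@@@_
_@______
_@______
________
________
________
________
________
________
________

Derivation:
Segment 0: (1,7) -> (1,9)
Segment 1: (1,9) -> (0,9)
Segment 2: (0,9) -> (5,9)
Segment 3: (5,9) -> (6,9)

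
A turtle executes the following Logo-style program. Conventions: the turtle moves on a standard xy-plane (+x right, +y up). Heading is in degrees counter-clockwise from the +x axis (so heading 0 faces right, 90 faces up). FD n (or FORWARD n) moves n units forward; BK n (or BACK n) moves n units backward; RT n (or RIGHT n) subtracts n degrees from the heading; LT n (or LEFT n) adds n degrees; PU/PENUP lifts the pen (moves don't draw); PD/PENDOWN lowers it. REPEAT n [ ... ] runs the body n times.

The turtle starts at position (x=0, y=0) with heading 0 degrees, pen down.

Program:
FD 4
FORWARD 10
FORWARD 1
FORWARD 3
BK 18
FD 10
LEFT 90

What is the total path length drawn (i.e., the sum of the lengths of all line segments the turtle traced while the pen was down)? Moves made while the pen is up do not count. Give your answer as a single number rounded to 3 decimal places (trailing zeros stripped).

Answer: 46

Derivation:
Executing turtle program step by step:
Start: pos=(0,0), heading=0, pen down
FD 4: (0,0) -> (4,0) [heading=0, draw]
FD 10: (4,0) -> (14,0) [heading=0, draw]
FD 1: (14,0) -> (15,0) [heading=0, draw]
FD 3: (15,0) -> (18,0) [heading=0, draw]
BK 18: (18,0) -> (0,0) [heading=0, draw]
FD 10: (0,0) -> (10,0) [heading=0, draw]
LT 90: heading 0 -> 90
Final: pos=(10,0), heading=90, 6 segment(s) drawn

Segment lengths:
  seg 1: (0,0) -> (4,0), length = 4
  seg 2: (4,0) -> (14,0), length = 10
  seg 3: (14,0) -> (15,0), length = 1
  seg 4: (15,0) -> (18,0), length = 3
  seg 5: (18,0) -> (0,0), length = 18
  seg 6: (0,0) -> (10,0), length = 10
Total = 46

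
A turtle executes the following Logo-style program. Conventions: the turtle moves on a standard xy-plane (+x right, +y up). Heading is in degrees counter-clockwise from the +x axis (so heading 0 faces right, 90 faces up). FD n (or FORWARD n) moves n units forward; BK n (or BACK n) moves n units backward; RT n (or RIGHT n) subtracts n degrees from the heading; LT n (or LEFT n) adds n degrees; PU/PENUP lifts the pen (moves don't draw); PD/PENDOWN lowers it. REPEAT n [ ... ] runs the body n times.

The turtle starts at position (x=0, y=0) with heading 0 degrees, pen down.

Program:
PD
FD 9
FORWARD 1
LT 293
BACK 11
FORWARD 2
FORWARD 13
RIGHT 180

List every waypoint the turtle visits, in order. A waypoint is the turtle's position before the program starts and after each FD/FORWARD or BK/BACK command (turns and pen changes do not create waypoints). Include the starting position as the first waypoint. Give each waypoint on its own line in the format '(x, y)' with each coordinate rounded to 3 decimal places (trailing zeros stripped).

Executing turtle program step by step:
Start: pos=(0,0), heading=0, pen down
PD: pen down
FD 9: (0,0) -> (9,0) [heading=0, draw]
FD 1: (9,0) -> (10,0) [heading=0, draw]
LT 293: heading 0 -> 293
BK 11: (10,0) -> (5.702,10.126) [heading=293, draw]
FD 2: (5.702,10.126) -> (6.483,8.285) [heading=293, draw]
FD 13: (6.483,8.285) -> (11.563,-3.682) [heading=293, draw]
RT 180: heading 293 -> 113
Final: pos=(11.563,-3.682), heading=113, 5 segment(s) drawn
Waypoints (6 total):
(0, 0)
(9, 0)
(10, 0)
(5.702, 10.126)
(6.483, 8.285)
(11.563, -3.682)

Answer: (0, 0)
(9, 0)
(10, 0)
(5.702, 10.126)
(6.483, 8.285)
(11.563, -3.682)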